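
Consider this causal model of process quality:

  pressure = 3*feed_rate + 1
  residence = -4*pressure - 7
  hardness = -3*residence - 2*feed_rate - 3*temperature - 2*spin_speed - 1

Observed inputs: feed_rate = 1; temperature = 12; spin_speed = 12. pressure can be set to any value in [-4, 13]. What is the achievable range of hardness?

Intervening on pressure fixes its value directly, overriding its dependence on feed_rate.
Substituting into the hardness equation gives hardness = 12*pressure - 42.
Linear in pressure, so extremes are at the endpoints: pressure = -4 gives hardness = -90; pressure = 13 gives hardness = 114.

-90 to 114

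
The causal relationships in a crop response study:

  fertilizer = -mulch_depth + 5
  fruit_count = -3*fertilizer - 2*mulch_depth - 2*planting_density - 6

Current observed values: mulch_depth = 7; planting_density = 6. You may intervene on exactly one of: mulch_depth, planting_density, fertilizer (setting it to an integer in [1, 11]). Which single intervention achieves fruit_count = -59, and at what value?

Intervening on mulch_depth: fruit_count = mulch_depth - 33. Reaching -59 requires mulch_depth = -26, outside [1, 11].
Intervening on planting_density: fruit_count = -2*planting_density - 14. Reaching -59 requires planting_density = 45/2, not an integer.
Intervening on fertilizer: with other inputs at their observed values, fruit_count = -3*fertilizer - 32. Solving for -59 gives fertilizer = 9, within [1, 11].

set fertilizer = 9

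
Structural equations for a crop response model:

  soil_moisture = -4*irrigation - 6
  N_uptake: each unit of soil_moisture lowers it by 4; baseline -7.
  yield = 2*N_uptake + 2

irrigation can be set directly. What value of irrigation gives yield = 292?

Substituting into the N_uptake equation gives N_uptake = 16*irrigation + 17.
Substituting into the yield equation gives yield = 32*irrigation + 36.
Solve 32*irrigation + 36 = 292: irrigation = (292 - 36) / 32 = 8.

irrigation = 8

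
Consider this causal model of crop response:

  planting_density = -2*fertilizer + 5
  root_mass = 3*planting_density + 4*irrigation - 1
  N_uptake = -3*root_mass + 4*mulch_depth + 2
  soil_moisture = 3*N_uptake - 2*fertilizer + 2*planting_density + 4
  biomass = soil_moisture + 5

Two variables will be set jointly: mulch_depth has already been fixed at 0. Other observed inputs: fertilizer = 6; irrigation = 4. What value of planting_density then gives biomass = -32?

planting_density = -4

With mulch_depth held at 0:
Intervening on planting_density fixes its value directly, overriding its dependence on fertilizer.
Substituting into the root_mass equation gives root_mass = 3*planting_density + 15.
N_uptake becomes -9*planting_density - 43.
This gives soil_moisture = -25*planting_density - 137.
So biomass = -25*planting_density - 132.
Solve -25*planting_density - 132 = -32: planting_density = (-32 + 132) / -25 = -4.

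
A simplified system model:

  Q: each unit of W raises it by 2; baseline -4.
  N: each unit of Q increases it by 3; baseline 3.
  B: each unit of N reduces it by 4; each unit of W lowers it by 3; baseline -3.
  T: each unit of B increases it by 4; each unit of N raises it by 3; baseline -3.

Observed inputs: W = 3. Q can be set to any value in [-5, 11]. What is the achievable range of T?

Intervening on Q fixes its value directly, overriding its dependence on W.
Substituting into the B equation gives B = -12*Q - 24.
Substituting into the T equation gives T = -39*Q - 90.
Linear in Q, so extremes are at the endpoints: Q = -5 gives T = 105; Q = 11 gives T = -519.

-519 to 105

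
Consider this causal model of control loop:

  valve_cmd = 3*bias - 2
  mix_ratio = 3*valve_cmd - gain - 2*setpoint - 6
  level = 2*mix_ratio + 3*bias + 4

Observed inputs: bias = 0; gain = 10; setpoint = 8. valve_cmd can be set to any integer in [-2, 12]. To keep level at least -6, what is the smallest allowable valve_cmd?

valve_cmd = 9

Intervening on valve_cmd fixes its value directly, overriding its dependence on bias.
Substituting into the mix_ratio equation gives mix_ratio = 3*valve_cmd - 32.
So level = 6*valve_cmd - 60.
Require 6*valve_cmd - 60 ≥ -6, so valve_cmd ≥ 9.
The smallest integer in [-2, 12] satisfying this is 9.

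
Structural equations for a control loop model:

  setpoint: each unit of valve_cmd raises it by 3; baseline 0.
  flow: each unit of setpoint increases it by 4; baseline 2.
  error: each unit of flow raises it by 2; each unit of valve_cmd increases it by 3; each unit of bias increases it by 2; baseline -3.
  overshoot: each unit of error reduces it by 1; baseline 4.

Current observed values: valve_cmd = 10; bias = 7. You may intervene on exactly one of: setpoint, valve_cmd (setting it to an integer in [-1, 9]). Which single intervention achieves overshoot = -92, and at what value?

Intervening on setpoint: overshoot = -8*setpoint - 41. Reaching -92 requires setpoint = 51/8, not an integer.
Intervening on valve_cmd: with other inputs at their observed values, overshoot = -27*valve_cmd - 11. Solving for -92 gives valve_cmd = 3, within [-1, 9].

set valve_cmd = 3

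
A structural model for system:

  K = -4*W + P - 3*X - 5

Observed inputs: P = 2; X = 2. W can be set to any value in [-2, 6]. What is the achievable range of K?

Substituting into the K equation gives K = -4*W - 9.
Linear in W, so extremes are at the endpoints: W = -2 gives K = -1; W = 6 gives K = -33.

-33 to -1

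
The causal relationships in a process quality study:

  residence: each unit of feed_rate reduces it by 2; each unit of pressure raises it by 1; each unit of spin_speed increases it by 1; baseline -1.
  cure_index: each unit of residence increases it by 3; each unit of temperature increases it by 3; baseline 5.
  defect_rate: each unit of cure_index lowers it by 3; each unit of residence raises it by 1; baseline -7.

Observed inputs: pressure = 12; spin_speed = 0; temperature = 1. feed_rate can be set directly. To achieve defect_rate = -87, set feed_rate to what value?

feed_rate = 2

Substituting into the residence equation gives residence = -2*feed_rate + 11.
This gives cure_index = -6*feed_rate + 41.
Substituting into the defect_rate equation gives defect_rate = 16*feed_rate - 119.
Solve 16*feed_rate - 119 = -87: feed_rate = (-87 + 119) / 16 = 2.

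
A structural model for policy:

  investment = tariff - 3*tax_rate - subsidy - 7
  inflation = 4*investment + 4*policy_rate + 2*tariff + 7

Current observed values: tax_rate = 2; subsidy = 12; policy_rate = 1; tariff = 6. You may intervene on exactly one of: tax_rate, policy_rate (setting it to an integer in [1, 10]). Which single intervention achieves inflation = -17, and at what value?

set policy_rate = 10

Intervening on tax_rate: inflation = -12*tax_rate - 29. Reaching -17 requires tax_rate = -1, outside [1, 10].
Intervening on policy_rate: with other inputs at their observed values, inflation = 4*policy_rate - 57. Solving for -17 gives policy_rate = 10, within [1, 10].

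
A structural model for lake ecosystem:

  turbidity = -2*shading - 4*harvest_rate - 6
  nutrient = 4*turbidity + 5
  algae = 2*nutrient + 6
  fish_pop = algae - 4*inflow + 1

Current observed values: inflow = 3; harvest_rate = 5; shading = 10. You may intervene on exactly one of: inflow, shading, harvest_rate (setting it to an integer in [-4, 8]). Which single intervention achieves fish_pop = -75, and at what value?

set harvest_rate = -4

Intervening on inflow: fish_pop = -4*inflow - 351. Reaching -75 requires inflow = -69, outside [-4, 8].
Intervening on shading: fish_pop = -16*shading - 203. Reaching -75 requires shading = -8, outside [-4, 8].
Intervening on harvest_rate: with other inputs at their observed values, fish_pop = -32*harvest_rate - 203. Solving for -75 gives harvest_rate = -4, within [-4, 8].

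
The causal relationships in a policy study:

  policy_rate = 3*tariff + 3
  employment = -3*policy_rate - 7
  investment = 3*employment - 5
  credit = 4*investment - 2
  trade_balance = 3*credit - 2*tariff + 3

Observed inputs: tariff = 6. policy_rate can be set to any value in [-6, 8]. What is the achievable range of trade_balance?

-1191 to 321

Intervening on policy_rate fixes its value directly, overriding its dependence on tariff.
Substituting into the investment equation gives investment = -9*policy_rate - 26.
Substituting into the credit equation gives credit = -36*policy_rate - 106.
This gives trade_balance = -108*policy_rate - 327.
Linear in policy_rate, so extremes are at the endpoints: policy_rate = -6 gives trade_balance = 321; policy_rate = 8 gives trade_balance = -1191.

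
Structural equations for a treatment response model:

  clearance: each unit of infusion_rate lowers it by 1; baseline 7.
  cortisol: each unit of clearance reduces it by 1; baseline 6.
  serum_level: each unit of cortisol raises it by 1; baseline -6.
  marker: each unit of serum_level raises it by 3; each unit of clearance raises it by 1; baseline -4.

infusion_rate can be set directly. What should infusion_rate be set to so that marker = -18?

infusion_rate = 0

Substituting into the cortisol equation gives cortisol = infusion_rate - 1.
Substituting into the serum_level equation gives serum_level = infusion_rate - 7.
Substituting into the marker equation gives marker = 2*infusion_rate - 18.
Solve 2*infusion_rate - 18 = -18: infusion_rate = (-18 + 18) / 2 = 0.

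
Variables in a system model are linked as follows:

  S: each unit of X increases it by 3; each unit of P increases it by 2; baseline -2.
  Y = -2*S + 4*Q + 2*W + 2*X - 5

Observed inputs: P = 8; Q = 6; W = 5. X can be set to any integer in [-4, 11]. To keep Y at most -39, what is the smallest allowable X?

X = 10

Substituting into the S equation gives S = 3*X + 14.
So Y = -4*X + 1.
Require -4*X + 1 ≤ -39, so X ≥ 10.
The smallest integer in [-4, 11] satisfying this is 10.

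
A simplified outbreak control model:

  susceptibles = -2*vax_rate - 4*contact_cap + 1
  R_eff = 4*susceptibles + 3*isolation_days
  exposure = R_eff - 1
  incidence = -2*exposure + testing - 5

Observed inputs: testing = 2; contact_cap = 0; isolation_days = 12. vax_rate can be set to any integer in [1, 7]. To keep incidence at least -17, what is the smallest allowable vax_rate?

vax_rate = 4

Substituting into the susceptibles equation gives susceptibles = -2*vax_rate + 1.
Substituting into the R_eff equation gives R_eff = -8*vax_rate + 40.
Substituting into the exposure equation gives exposure = -8*vax_rate + 39.
This gives incidence = 16*vax_rate - 81.
Require 16*vax_rate - 81 ≥ -17, so vax_rate ≥ 4.
The smallest integer in [1, 7] satisfying this is 4.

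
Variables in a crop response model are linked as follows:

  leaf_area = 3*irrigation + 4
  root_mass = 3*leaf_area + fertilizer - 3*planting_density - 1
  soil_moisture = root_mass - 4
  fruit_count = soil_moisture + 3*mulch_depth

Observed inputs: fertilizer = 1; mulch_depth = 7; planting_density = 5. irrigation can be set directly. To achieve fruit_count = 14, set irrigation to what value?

irrigation = 0

Substituting into the root_mass equation gives root_mass = 9*irrigation - 3.
Substituting into the soil_moisture equation gives soil_moisture = 9*irrigation - 7.
Substituting into the fruit_count equation gives fruit_count = 9*irrigation + 14.
Solve 9*irrigation + 14 = 14: irrigation = (14 - 14) / 9 = 0.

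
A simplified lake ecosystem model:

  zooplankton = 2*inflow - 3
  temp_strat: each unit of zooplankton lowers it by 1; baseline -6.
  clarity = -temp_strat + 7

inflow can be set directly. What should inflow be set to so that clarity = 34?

inflow = 12

Substituting into the temp_strat equation gives temp_strat = -2*inflow - 3.
Substituting into the clarity equation gives clarity = 2*inflow + 10.
Solve 2*inflow + 10 = 34: inflow = (34 - 10) / 2 = 12.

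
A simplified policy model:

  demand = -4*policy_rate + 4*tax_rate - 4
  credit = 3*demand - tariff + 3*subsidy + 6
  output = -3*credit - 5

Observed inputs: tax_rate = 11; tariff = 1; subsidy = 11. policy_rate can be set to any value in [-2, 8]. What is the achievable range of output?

-551 to -191

Substituting into the demand equation gives demand = -4*policy_rate + 40.
This gives credit = -12*policy_rate + 158.
Substituting into the output equation gives output = 36*policy_rate - 479.
Linear in policy_rate, so extremes are at the endpoints: policy_rate = -2 gives output = -551; policy_rate = 8 gives output = -191.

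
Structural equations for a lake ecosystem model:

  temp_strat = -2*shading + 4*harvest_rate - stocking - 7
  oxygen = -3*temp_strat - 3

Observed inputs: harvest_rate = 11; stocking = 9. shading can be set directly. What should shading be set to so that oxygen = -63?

Substituting into the temp_strat equation gives temp_strat = -2*shading + 28.
So oxygen = 6*shading - 87.
Solve 6*shading - 87 = -63: shading = (-63 + 87) / 6 = 4.

shading = 4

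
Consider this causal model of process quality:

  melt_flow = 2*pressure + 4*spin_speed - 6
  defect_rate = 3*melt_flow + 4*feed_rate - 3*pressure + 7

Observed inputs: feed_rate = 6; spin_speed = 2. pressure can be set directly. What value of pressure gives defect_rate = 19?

Substituting into the melt_flow equation gives melt_flow = 2*pressure + 2.
This gives defect_rate = 3*pressure + 37.
Solve 3*pressure + 37 = 19: pressure = (19 - 37) / 3 = -6.

pressure = -6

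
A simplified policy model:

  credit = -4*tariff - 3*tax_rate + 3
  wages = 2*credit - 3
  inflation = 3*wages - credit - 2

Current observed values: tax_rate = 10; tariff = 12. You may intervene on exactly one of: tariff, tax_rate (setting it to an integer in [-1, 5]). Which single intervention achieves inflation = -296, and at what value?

set tax_rate = 4

Intervening on tariff: inflation = -20*tariff - 146. Reaching -296 requires tariff = 15/2, not an integer.
Intervening on tax_rate: with other inputs at their observed values, inflation = -15*tax_rate - 236. Solving for -296 gives tax_rate = 4, within [-1, 5].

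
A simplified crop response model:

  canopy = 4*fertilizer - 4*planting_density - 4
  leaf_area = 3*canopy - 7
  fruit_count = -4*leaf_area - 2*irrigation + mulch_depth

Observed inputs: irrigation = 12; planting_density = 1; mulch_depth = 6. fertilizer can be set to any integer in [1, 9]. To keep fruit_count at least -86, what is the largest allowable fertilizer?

Substituting into the canopy equation gives canopy = 4*fertilizer - 8.
Substituting into the leaf_area equation gives leaf_area = 12*fertilizer - 31.
Substituting into the fruit_count equation gives fruit_count = -48*fertilizer + 106.
Require -48*fertilizer + 106 ≥ -86, so fertilizer ≤ 4.
The largest integer in [1, 9] satisfying this is 4.

fertilizer = 4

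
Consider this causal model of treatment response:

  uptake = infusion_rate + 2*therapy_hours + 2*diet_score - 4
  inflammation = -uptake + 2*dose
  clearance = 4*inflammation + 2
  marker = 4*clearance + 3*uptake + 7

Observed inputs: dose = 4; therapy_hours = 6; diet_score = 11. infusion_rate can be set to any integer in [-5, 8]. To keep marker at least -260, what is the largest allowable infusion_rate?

Substituting into the uptake equation gives uptake = infusion_rate + 30.
So inflammation = -infusion_rate - 22.
So clearance = -4*infusion_rate - 86.
Substituting into the marker equation gives marker = -13*infusion_rate - 247.
Require -13*infusion_rate - 247 ≥ -260, so infusion_rate ≤ 1.
The largest integer in [-5, 8] satisfying this is 1.

infusion_rate = 1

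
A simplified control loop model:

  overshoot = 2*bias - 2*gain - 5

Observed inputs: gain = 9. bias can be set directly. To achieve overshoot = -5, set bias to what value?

bias = 9

Substituting into the overshoot equation gives overshoot = 2*bias - 23.
Solve 2*bias - 23 = -5: bias = (-5 + 23) / 2 = 9.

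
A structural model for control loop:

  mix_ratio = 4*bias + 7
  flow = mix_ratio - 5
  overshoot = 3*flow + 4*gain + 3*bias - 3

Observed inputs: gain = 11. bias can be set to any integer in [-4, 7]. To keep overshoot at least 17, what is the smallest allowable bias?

bias = -2

Substituting into the flow equation gives flow = 4*bias + 2.
So overshoot = 15*bias + 47.
Require 15*bias + 47 ≥ 17, so bias ≥ -2.
The smallest integer in [-4, 7] satisfying this is -2.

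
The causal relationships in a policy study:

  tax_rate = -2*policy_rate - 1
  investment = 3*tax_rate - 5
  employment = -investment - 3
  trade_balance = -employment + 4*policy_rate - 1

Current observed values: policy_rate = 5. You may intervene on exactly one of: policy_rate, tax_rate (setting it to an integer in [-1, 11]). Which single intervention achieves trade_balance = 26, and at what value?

Intervening on policy_rate: trade_balance = -2*policy_rate - 6. Reaching 26 requires policy_rate = -16, outside [-1, 11].
Intervening on tax_rate: with other inputs at their observed values, trade_balance = 3*tax_rate + 17. Solving for 26 gives tax_rate = 3, within [-1, 11].

set tax_rate = 3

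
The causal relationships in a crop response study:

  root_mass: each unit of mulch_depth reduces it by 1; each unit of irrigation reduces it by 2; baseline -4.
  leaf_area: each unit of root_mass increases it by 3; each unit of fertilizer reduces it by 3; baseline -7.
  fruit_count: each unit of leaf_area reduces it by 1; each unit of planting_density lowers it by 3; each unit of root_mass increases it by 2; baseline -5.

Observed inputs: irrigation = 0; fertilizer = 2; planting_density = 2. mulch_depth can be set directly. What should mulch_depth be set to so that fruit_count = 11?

Substituting into the root_mass equation gives root_mass = -mulch_depth - 4.
Substituting into the leaf_area equation gives leaf_area = -3*mulch_depth - 25.
Substituting into the fruit_count equation gives fruit_count = mulch_depth + 6.
Solve mulch_depth + 6 = 11: mulch_depth = (11 - 6) / 1 = 5.

mulch_depth = 5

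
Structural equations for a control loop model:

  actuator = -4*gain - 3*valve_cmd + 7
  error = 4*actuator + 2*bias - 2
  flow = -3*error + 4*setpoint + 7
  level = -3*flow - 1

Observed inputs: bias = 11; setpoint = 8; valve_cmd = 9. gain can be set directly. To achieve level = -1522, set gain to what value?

Substituting into the actuator equation gives actuator = -4*gain - 20.
error becomes -16*gain - 60.
Substituting into the flow equation gives flow = 48*gain + 219.
Substituting into the level equation gives level = -144*gain - 658.
Solve -144*gain - 658 = -1522: gain = (-1522 + 658) / -144 = 6.

gain = 6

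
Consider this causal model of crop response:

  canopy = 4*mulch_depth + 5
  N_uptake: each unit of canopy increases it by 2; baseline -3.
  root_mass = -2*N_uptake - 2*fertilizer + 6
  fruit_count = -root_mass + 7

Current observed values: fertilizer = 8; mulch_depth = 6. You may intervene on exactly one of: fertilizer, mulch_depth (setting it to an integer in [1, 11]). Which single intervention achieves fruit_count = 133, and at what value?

Intervening on fertilizer: with other inputs at their observed values, fruit_count = 2*fertilizer + 111. Solving for 133 gives fertilizer = 11, within [1, 11].
Intervening on mulch_depth: fruit_count = 16*mulch_depth + 31. Reaching 133 requires mulch_depth = 51/8, not an integer.

set fertilizer = 11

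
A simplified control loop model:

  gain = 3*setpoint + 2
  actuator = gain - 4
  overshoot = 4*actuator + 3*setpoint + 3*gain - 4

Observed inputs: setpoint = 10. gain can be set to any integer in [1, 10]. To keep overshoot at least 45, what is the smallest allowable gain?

gain = 5

Intervening on gain fixes its value directly, overriding its dependence on setpoint.
Substituting into the overshoot equation gives overshoot = 7*gain + 10.
Require 7*gain + 10 ≥ 45, so gain ≥ 5.
The smallest integer in [1, 10] satisfying this is 5.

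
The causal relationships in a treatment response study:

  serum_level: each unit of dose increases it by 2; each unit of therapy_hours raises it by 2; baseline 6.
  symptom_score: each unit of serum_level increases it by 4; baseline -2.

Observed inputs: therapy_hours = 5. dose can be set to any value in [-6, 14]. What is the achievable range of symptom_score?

14 to 174

Substituting into the serum_level equation gives serum_level = 2*dose + 16.
symptom_score becomes 8*dose + 62.
Linear in dose, so extremes are at the endpoints: dose = -6 gives symptom_score = 14; dose = 14 gives symptom_score = 174.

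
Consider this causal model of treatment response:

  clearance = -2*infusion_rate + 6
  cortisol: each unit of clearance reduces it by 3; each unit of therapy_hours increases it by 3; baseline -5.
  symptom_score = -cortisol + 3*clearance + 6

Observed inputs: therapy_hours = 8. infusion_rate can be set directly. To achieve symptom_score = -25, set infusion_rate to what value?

infusion_rate = 4

Substituting into the cortisol equation gives cortisol = 6*infusion_rate + 1.
So symptom_score = -12*infusion_rate + 23.
Solve -12*infusion_rate + 23 = -25: infusion_rate = (-25 - 23) / -12 = 4.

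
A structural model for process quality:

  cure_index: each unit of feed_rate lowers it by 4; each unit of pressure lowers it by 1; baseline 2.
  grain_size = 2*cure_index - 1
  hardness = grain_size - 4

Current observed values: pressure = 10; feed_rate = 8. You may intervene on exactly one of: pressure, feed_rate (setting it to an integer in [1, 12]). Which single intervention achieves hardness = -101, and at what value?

Intervening on pressure: hardness = -2*pressure - 65. Reaching -101 requires pressure = 18, outside [1, 12].
Intervening on feed_rate: with other inputs at their observed values, hardness = -8*feed_rate - 21. Solving for -101 gives feed_rate = 10, within [1, 12].

set feed_rate = 10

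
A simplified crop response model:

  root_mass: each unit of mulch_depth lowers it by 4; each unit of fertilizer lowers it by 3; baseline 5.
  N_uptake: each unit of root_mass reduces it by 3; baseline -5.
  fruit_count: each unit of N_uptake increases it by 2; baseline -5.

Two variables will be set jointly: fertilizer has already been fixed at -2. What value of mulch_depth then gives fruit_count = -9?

With fertilizer held at -2:
Substituting into the root_mass equation gives root_mass = -4*mulch_depth + 11.
Substituting into the N_uptake equation gives N_uptake = 12*mulch_depth - 38.
This gives fruit_count = 24*mulch_depth - 81.
Solve 24*mulch_depth - 81 = -9: mulch_depth = (-9 + 81) / 24 = 3.

mulch_depth = 3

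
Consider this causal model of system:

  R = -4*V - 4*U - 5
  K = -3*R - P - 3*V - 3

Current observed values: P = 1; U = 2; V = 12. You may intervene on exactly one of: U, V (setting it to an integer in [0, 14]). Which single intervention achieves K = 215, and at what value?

Intervening on U: with other inputs at their observed values, K = 12*U + 119. Solving for 215 gives U = 8, within [0, 14].
Intervening on V: K = 9*V + 35. Reaching 215 requires V = 20, outside [0, 14].

set U = 8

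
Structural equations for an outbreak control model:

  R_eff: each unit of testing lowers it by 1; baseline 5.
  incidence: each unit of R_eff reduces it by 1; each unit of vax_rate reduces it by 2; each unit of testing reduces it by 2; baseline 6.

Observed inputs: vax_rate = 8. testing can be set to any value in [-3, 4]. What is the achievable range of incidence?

Substituting into the incidence equation gives incidence = -testing - 15.
Linear in testing, so extremes are at the endpoints: testing = -3 gives incidence = -12; testing = 4 gives incidence = -19.

-19 to -12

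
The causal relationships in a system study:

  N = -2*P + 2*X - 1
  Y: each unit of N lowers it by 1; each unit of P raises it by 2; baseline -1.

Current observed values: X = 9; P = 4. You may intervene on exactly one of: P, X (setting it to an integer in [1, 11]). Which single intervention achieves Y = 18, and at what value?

set P = 9

Intervening on P: with other inputs at their observed values, Y = 4*P - 18. Solving for 18 gives P = 9, within [1, 11].
Intervening on X: Y = -2*X + 16. Reaching 18 requires X = -1, outside [1, 11].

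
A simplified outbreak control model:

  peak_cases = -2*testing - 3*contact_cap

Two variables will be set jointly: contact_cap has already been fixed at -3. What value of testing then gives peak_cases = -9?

With contact_cap held at -3:
Substituting into the peak_cases equation gives peak_cases = -2*testing + 9.
Solve -2*testing + 9 = -9: testing = (-9 - 9) / -2 = 9.

testing = 9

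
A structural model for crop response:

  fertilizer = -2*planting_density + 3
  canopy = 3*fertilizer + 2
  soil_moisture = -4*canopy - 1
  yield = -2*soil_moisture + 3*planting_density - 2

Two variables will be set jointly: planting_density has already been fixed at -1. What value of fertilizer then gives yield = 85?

With planting_density held at -1:
Intervening on fertilizer fixes its value directly, overriding its dependence on planting_density.
Substituting into the soil_moisture equation gives soil_moisture = -12*fertilizer - 9.
Substituting into the yield equation gives yield = 24*fertilizer + 13.
Solve 24*fertilizer + 13 = 85: fertilizer = (85 - 13) / 24 = 3.

fertilizer = 3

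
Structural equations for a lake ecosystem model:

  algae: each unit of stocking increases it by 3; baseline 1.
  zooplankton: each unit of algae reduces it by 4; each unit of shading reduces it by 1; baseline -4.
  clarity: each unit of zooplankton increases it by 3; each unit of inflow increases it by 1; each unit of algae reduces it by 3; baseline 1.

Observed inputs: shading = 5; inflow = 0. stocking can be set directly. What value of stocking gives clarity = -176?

Substituting into the zooplankton equation gives zooplankton = -12*stocking - 13.
This gives clarity = -45*stocking - 41.
Solve -45*stocking - 41 = -176: stocking = (-176 + 41) / -45 = 3.

stocking = 3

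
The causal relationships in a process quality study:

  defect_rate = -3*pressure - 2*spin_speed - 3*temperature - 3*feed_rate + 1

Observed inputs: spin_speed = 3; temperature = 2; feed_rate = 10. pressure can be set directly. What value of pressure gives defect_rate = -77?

pressure = 12

Substituting into the defect_rate equation gives defect_rate = -3*pressure - 41.
Solve -3*pressure - 41 = -77: pressure = (-77 + 41) / -3 = 12.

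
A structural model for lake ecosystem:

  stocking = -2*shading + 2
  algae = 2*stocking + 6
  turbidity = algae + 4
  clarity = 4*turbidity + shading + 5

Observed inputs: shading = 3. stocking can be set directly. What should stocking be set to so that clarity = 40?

Intervening on stocking fixes its value directly, overriding its dependence on shading.
Substituting into the turbidity equation gives turbidity = 2*stocking + 10.
This gives clarity = 8*stocking + 48.
Solve 8*stocking + 48 = 40: stocking = (40 - 48) / 8 = -1.

stocking = -1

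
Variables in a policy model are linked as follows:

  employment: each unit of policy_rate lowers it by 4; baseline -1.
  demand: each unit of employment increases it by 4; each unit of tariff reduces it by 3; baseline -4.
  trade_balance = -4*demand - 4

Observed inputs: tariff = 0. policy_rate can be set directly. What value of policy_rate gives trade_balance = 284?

Substituting into the demand equation gives demand = -16*policy_rate - 8.
This gives trade_balance = 64*policy_rate + 28.
Solve 64*policy_rate + 28 = 284: policy_rate = (284 - 28) / 64 = 4.

policy_rate = 4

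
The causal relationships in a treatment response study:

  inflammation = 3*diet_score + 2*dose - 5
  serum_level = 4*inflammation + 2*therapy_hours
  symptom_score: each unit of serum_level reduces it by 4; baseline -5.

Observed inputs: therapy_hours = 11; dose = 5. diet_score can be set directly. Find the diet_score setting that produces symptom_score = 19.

diet_score = -4

Substituting into the inflammation equation gives inflammation = 3*diet_score + 5.
This gives serum_level = 12*diet_score + 42.
symptom_score becomes -48*diet_score - 173.
Solve -48*diet_score - 173 = 19: diet_score = (19 + 173) / -48 = -4.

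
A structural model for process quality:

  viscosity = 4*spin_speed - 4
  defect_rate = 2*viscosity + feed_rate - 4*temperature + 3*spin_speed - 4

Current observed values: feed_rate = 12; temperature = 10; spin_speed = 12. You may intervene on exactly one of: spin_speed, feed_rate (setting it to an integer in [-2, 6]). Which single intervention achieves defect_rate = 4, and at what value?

set spin_speed = 4

Intervening on spin_speed: with other inputs at their observed values, defect_rate = 11*spin_speed - 40. Solving for 4 gives spin_speed = 4, within [-2, 6].
Intervening on feed_rate: defect_rate = feed_rate + 80. Reaching 4 requires feed_rate = -76, outside [-2, 6].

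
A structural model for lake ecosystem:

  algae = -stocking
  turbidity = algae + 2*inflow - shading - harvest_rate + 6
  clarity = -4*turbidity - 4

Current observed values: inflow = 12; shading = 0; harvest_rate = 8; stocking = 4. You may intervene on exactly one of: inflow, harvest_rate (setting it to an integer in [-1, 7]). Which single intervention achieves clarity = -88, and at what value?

set harvest_rate = 5

Intervening on inflow: clarity = -8*inflow + 20. Reaching -88 requires inflow = 27/2, not an integer.
Intervening on harvest_rate: with other inputs at their observed values, clarity = 4*harvest_rate - 108. Solving for -88 gives harvest_rate = 5, within [-1, 7].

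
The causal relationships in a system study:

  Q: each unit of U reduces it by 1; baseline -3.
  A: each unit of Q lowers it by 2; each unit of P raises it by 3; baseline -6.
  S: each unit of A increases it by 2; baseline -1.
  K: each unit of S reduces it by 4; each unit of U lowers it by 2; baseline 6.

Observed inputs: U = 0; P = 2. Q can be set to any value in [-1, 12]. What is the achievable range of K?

Intervening on Q fixes its value directly, overriding its dependence on U.
Substituting into the A equation gives A = -2*Q.
This gives S = -4*Q - 1.
K becomes 16*Q + 10.
Linear in Q, so extremes are at the endpoints: Q = -1 gives K = -6; Q = 12 gives K = 202.

-6 to 202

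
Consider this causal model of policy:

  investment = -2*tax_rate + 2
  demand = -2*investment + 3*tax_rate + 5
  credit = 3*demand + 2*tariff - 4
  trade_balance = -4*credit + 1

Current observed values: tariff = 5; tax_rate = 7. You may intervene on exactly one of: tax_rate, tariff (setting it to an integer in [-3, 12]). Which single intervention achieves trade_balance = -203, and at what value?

set tax_rate = 2

Intervening on tax_rate: with other inputs at their observed values, trade_balance = -84*tax_rate - 35. Solving for -203 gives tax_rate = 2, within [-3, 12].
Intervening on tariff: trade_balance = -8*tariff - 583. Reaching -203 requires tariff = -95/2, not an integer.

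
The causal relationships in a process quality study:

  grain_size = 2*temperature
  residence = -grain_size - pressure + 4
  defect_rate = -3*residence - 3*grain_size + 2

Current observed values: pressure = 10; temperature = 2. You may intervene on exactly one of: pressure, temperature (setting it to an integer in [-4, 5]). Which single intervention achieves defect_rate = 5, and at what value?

set pressure = 5

Intervening on pressure: with other inputs at their observed values, defect_rate = 3*pressure - 10. Solving for 5 gives pressure = 5, within [-4, 5].
Intervening on temperature: the paths from temperature to defect_rate cancel (net effect zero), leaving defect_rate = 20; 5 is unreachable this way.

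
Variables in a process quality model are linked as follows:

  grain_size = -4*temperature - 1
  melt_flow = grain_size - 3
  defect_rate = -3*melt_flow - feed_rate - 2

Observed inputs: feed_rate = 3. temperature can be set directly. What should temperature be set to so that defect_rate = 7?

Substituting into the melt_flow equation gives melt_flow = -4*temperature - 4.
So defect_rate = 12*temperature + 7.
Solve 12*temperature + 7 = 7: temperature = (7 - 7) / 12 = 0.

temperature = 0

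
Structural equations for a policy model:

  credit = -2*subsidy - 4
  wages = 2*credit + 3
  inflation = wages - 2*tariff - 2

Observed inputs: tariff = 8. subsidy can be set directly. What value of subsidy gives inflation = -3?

subsidy = -5

Substituting into the wages equation gives wages = -4*subsidy - 5.
Substituting into the inflation equation gives inflation = -4*subsidy - 23.
Solve -4*subsidy - 23 = -3: subsidy = (-3 + 23) / -4 = -5.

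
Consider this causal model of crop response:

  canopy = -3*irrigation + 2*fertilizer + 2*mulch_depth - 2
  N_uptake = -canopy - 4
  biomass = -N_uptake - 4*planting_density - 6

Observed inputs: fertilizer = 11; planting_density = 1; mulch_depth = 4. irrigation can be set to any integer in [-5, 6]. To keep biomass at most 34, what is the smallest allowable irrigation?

Substituting into the canopy equation gives canopy = -3*irrigation + 28.
This gives N_uptake = 3*irrigation - 32.
Substituting into the biomass equation gives biomass = -3*irrigation + 22.
Require -3*irrigation + 22 ≤ 34, so irrigation ≥ -4.
The smallest integer in [-5, 6] satisfying this is -4.

irrigation = -4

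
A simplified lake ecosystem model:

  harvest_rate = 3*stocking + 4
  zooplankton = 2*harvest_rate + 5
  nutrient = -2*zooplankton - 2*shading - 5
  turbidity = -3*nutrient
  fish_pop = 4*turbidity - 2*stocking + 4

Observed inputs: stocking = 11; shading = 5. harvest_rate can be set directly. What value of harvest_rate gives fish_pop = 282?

harvest_rate = 0

Intervening on harvest_rate fixes its value directly, overriding its dependence on stocking.
Substituting into the nutrient equation gives nutrient = -4*harvest_rate - 25.
turbidity becomes 12*harvest_rate + 75.
Substituting into the fish_pop equation gives fish_pop = 48*harvest_rate + 282.
Solve 48*harvest_rate + 282 = 282: harvest_rate = (282 - 282) / 48 = 0.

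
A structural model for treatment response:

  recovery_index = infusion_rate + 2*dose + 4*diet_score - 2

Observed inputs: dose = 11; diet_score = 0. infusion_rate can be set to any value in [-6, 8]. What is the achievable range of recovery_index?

Substituting into the recovery_index equation gives recovery_index = infusion_rate + 20.
Linear in infusion_rate, so extremes are at the endpoints: infusion_rate = -6 gives recovery_index = 14; infusion_rate = 8 gives recovery_index = 28.

14 to 28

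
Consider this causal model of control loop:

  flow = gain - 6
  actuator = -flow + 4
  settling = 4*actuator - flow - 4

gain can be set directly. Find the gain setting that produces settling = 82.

gain = -8

Substituting into the actuator equation gives actuator = -gain + 10.
So settling = -5*gain + 42.
Solve -5*gain + 42 = 82: gain = (82 - 42) / -5 = -8.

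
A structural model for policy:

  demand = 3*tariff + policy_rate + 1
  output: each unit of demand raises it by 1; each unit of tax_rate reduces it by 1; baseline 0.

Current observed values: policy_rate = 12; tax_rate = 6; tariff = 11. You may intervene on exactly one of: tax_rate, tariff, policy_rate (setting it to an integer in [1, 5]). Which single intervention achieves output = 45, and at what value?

set tax_rate = 1

Intervening on tax_rate: with other inputs at their observed values, output = -tax_rate + 46. Solving for 45 gives tax_rate = 1, within [1, 5].
Intervening on tariff: output = 3*tariff + 7. Reaching 45 requires tariff = 38/3, not an integer.
Intervening on policy_rate: output = policy_rate + 28. Reaching 45 requires policy_rate = 17, outside [1, 5].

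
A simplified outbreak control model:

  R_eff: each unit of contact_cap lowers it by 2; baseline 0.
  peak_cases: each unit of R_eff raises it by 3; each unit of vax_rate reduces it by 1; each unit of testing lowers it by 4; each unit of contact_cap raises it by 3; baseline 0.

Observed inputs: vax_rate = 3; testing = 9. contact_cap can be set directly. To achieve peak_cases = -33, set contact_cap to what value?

contact_cap = -2

Substituting into the peak_cases equation gives peak_cases = -3*contact_cap - 39.
Solve -3*contact_cap - 39 = -33: contact_cap = (-33 + 39) / -3 = -2.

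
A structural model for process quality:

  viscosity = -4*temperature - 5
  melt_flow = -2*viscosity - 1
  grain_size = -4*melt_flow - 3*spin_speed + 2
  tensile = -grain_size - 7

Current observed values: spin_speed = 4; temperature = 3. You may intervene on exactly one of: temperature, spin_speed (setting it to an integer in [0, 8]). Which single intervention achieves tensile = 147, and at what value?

set spin_speed = 8

Intervening on temperature: tensile = 32*temperature + 39. Reaching 147 requires temperature = 27/8, not an integer.
Intervening on spin_speed: with other inputs at their observed values, tensile = 3*spin_speed + 123. Solving for 147 gives spin_speed = 8, within [0, 8].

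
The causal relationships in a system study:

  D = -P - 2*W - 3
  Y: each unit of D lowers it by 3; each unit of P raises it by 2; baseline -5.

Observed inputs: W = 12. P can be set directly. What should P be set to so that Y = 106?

Substituting into the D equation gives D = -P - 27.
This gives Y = 5*P + 76.
Solve 5*P + 76 = 106: P = (106 - 76) / 5 = 6.

P = 6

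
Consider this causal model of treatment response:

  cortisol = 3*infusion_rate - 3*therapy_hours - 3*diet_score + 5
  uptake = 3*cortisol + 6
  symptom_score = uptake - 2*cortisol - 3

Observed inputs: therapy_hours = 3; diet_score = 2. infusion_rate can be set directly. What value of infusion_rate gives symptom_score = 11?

Substituting into the cortisol equation gives cortisol = 3*infusion_rate - 10.
Substituting into the uptake equation gives uptake = 9*infusion_rate - 24.
Substituting into the symptom_score equation gives symptom_score = 3*infusion_rate - 7.
Solve 3*infusion_rate - 7 = 11: infusion_rate = (11 + 7) / 3 = 6.

infusion_rate = 6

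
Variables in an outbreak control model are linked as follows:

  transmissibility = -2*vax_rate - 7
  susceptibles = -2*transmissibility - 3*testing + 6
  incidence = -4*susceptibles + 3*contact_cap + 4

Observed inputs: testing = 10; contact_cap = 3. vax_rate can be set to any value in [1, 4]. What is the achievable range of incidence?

Substituting into the susceptibles equation gives susceptibles = 4*vax_rate - 10.
Substituting into the incidence equation gives incidence = -16*vax_rate + 53.
Linear in vax_rate, so extremes are at the endpoints: vax_rate = 1 gives incidence = 37; vax_rate = 4 gives incidence = -11.

-11 to 37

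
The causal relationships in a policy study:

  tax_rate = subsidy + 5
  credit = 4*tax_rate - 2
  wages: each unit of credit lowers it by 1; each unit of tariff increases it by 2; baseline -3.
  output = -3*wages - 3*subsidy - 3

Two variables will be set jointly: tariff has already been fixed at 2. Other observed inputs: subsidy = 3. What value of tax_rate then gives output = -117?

With tariff held at 2:
Intervening on tax_rate fixes its value directly, overriding its dependence on subsidy.
Substituting into the wages equation gives wages = -4*tax_rate + 3.
This gives output = 12*tax_rate - 21.
Solve 12*tax_rate - 21 = -117: tax_rate = (-117 + 21) / 12 = -8.

tax_rate = -8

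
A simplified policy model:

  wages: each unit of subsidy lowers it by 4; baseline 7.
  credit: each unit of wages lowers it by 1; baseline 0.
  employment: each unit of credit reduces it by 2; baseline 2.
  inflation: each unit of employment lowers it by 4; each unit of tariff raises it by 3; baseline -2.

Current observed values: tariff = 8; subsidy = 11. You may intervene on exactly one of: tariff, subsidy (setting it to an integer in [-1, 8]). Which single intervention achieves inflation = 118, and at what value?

Intervening on tariff: inflation = 3*tariff + 286. Reaching 118 requires tariff = -56, outside [-1, 8].
Intervening on subsidy: with other inputs at their observed values, inflation = 32*subsidy - 42. Solving for 118 gives subsidy = 5, within [-1, 8].

set subsidy = 5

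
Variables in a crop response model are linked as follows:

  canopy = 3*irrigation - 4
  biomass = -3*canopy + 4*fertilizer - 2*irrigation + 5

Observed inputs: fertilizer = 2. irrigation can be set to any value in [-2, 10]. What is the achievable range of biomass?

-85 to 47

Substituting into the biomass equation gives biomass = -11*irrigation + 25.
Linear in irrigation, so extremes are at the endpoints: irrigation = -2 gives biomass = 47; irrigation = 10 gives biomass = -85.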